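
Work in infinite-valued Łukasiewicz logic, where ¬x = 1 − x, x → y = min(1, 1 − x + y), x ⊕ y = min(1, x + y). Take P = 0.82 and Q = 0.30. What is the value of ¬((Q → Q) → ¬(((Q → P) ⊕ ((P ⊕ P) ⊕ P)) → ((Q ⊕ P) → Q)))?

Q → Q = min(1, 1 − 0.30 + 0.30) = min(1, 1.00) = 1.00
Q → P = min(1, 1 − 0.30 + 0.82) = min(1, 1.52) = 1.00
P ⊕ P = min(1, 0.82 + 0.82) = min(1, 1.64) = 1.00
(P ⊕ P) ⊕ P = min(1, 1.00 + 0.82) = min(1, 1.82) = 1.00
(Q → P) ⊕ ((P ⊕ P) ⊕ P) = min(1, 1.00 + 1.00) = min(1, 2.00) = 1.00
Q ⊕ P = min(1, 0.30 + 0.82) = min(1, 1.12) = 1.00
(Q ⊕ P) → Q = min(1, 1 − 1.00 + 0.30) = min(1, 0.30) = 0.30
((Q → P) ⊕ ((P ⊕ P) ⊕ P)) → ((Q ⊕ P) → Q) = min(1, 1 − 1.00 + 0.30) = min(1, 0.30) = 0.30
¬(((Q → P) ⊕ ((P ⊕ P) ⊕ P)) → ((Q ⊕ P) → Q)) = 1 − 0.30 = 0.70
(Q → Q) → ¬(((Q → P) ⊕ ((P ⊕ P) ⊕ P)) → ((Q ⊕ P) → Q)) = min(1, 1 − 1.00 + 0.70) = min(1, 0.70) = 0.70
¬((Q → Q) → ¬(((Q → P) ⊕ ((P ⊕ P) ⊕ P)) → ((Q ⊕ P) → Q))) = 1 − 0.70 = 0.30

0.30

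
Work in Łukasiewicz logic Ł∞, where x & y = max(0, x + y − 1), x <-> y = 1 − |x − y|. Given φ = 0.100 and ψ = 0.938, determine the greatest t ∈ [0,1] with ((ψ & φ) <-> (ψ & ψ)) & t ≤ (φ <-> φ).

1.000

ψ & φ = max(0, 0.938 + 0.100 − 1) = max(0, 0.038) = 0.038
ψ & ψ = max(0, 0.938 + 0.938 − 1) = max(0, 0.876) = 0.876
(ψ & φ) <-> (ψ & ψ) = 1 − |0.038 − 0.876| = 1 − 0.838 = 0.162
So the left factor is (ψ & φ) <-> (ψ & ψ) = 0.162.
φ <-> φ = 1 − |0.100 − 0.100| = 1 − 0.000 = 1.000
So the right-hand bound is φ <-> φ = 1.000.
The residuum of the Łukasiewicz t-norm gives the supremum: min(1, 1 − 0.162 + 1.000).
1 − 0.162 + 1.000 = 1.838, so t = min(1, 1.838) = 1.000.
Check: 0.162 & 1.000 = max(0, 0.162) = 0.162 ≤ 1.000.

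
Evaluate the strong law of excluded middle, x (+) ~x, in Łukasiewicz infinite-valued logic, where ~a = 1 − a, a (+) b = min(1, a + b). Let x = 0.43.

~x = 1 − 0.43 = 0.57
x (+) ~x = min(1, 0.43 + 0.57) = min(1, 1.00) = 1.00
(As expected: always 1 in Ł∞ since a ⊕ (1−a) = 1.)

1.00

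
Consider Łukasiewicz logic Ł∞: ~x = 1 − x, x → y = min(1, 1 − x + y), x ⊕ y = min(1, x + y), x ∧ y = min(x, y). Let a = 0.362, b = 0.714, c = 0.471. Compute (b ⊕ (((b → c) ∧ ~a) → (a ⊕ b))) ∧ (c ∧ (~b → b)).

0.471

b → c = min(1, 1 − 0.714 + 0.471) = min(1, 0.757) = 0.757
~a = 1 − 0.362 = 0.638
(b → c) ∧ ~a = min(0.757, 0.638) = 0.638
a ⊕ b = min(1, 0.362 + 0.714) = min(1, 1.076) = 1.000
((b → c) ∧ ~a) → (a ⊕ b) = min(1, 1 − 0.638 + 1.000) = min(1, 1.362) = 1.000
b ⊕ (((b → c) ∧ ~a) → (a ⊕ b)) = min(1, 0.714 + 1.000) = min(1, 1.714) = 1.000
~b = 1 − 0.714 = 0.286
~b → b = min(1, 1 − 0.286 + 0.714) = min(1, 1.428) = 1.000
c ∧ (~b → b) = min(0.471, 1.000) = 0.471
(b ⊕ (((b → c) ∧ ~a) → (a ⊕ b))) ∧ (c ∧ (~b → b)) = min(1.000, 0.471) = 0.471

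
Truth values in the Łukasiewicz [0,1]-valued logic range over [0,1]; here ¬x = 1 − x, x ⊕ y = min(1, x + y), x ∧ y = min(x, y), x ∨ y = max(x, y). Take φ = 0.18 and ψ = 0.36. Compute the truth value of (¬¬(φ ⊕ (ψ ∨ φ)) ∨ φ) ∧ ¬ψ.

0.54

ψ ∨ φ = max(0.36, 0.18) = 0.36
φ ⊕ (ψ ∨ φ) = min(1, 0.18 + 0.36) = min(1, 0.54) = 0.54
¬(φ ⊕ (ψ ∨ φ)) = 1 − 0.54 = 0.46
¬¬(φ ⊕ (ψ ∨ φ)) = 1 − 0.46 = 0.54
¬¬(φ ⊕ (ψ ∨ φ)) ∨ φ = max(0.54, 0.18) = 0.54
¬ψ = 1 − 0.36 = 0.64
(¬¬(φ ⊕ (ψ ∨ φ)) ∨ φ) ∧ ¬ψ = min(0.54, 0.64) = 0.54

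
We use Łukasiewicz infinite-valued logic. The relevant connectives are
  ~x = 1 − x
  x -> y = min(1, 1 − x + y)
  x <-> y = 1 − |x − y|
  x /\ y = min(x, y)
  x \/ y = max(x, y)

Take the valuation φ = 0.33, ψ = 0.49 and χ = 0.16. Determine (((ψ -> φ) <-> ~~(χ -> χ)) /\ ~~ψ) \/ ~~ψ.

0.49

ψ -> φ = min(1, 1 − 0.49 + 0.33) = min(1, 0.84) = 0.84
χ -> χ = min(1, 1 − 0.16 + 0.16) = min(1, 1.00) = 1.00
~(χ -> χ) = 1 − 1.00 = 0.00
~~(χ -> χ) = 1 − 0.00 = 1.00
(ψ -> φ) <-> ~~(χ -> χ) = 1 − |0.84 − 1.00| = 1 − 0.16 = 0.84
~ψ = 1 − 0.49 = 0.51
~~ψ = 1 − 0.51 = 0.49
((ψ -> φ) <-> ~~(χ -> χ)) /\ ~~ψ = min(0.84, 0.49) = 0.49
(((ψ -> φ) <-> ~~(χ -> χ)) /\ ~~ψ) \/ ~~ψ = max(0.49, 0.49) = 0.49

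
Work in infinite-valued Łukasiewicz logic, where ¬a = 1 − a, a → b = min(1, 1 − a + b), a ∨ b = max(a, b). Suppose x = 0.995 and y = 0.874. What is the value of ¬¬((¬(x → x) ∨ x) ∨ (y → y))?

x → x = min(1, 1 − 0.995 + 0.995) = min(1, 1.000) = 1.000
¬(x → x) = 1 − 1.000 = 0.000
¬(x → x) ∨ x = max(0.000, 0.995) = 0.995
y → y = min(1, 1 − 0.874 + 0.874) = min(1, 1.000) = 1.000
(¬(x → x) ∨ x) ∨ (y → y) = max(0.995, 1.000) = 1.000
¬((¬(x → x) ∨ x) ∨ (y → y)) = 1 − 1.000 = 0.000
¬¬((¬(x → x) ∨ x) ∨ (y → y)) = 1 − 0.000 = 1.000

1.000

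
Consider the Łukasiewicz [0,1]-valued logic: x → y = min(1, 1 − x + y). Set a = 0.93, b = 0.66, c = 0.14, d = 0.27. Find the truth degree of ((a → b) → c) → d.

0.86

a → b = min(1, 1 − 0.93 + 0.66) = min(1, 0.73) = 0.73
(a → b) → c = min(1, 1 − 0.73 + 0.14) = min(1, 0.41) = 0.41
((a → b) → c) → d = min(1, 1 − 0.41 + 0.27) = min(1, 0.86) = 0.86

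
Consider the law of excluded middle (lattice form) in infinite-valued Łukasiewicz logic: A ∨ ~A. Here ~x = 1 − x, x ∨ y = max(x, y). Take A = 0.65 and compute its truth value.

~A = 1 − 0.65 = 0.35
A ∨ ~A = max(0.65, 0.35) = 0.65
(The value 0.65 < 1 shows this instance is not satisfied; not a Ł∞-tautology — its value is max(a, 1−a).)

0.65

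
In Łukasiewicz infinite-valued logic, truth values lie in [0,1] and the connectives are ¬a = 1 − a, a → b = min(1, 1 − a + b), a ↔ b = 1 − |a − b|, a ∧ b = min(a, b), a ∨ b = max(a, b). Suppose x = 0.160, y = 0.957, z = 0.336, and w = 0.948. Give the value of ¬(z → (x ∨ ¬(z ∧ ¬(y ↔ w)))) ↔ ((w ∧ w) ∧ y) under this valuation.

0.052

y ↔ w = 1 − |0.957 − 0.948| = 1 − 0.009 = 0.991
¬(y ↔ w) = 1 − 0.991 = 0.009
z ∧ ¬(y ↔ w) = min(0.336, 0.009) = 0.009
¬(z ∧ ¬(y ↔ w)) = 1 − 0.009 = 0.991
x ∨ ¬(z ∧ ¬(y ↔ w)) = max(0.160, 0.991) = 0.991
z → (x ∨ ¬(z ∧ ¬(y ↔ w))) = min(1, 1 − 0.336 + 0.991) = min(1, 1.655) = 1.000
¬(z → (x ∨ ¬(z ∧ ¬(y ↔ w)))) = 1 − 1.000 = 0.000
w ∧ w = min(0.948, 0.948) = 0.948
(w ∧ w) ∧ y = min(0.948, 0.957) = 0.948
¬(z → (x ∨ ¬(z ∧ ¬(y ↔ w)))) ↔ ((w ∧ w) ∧ y) = 1 − |0.000 − 0.948| = 1 − 0.948 = 0.052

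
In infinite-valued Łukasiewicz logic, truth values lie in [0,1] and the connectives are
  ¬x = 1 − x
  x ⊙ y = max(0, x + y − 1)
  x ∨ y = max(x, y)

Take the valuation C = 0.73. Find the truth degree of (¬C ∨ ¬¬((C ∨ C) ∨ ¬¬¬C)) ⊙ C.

¬C = 1 − 0.73 = 0.27
C ∨ C = max(0.73, 0.73) = 0.73
¬¬C = 1 − 0.27 = 0.73
¬¬¬C = 1 − 0.73 = 0.27
(C ∨ C) ∨ ¬¬¬C = max(0.73, 0.27) = 0.73
¬((C ∨ C) ∨ ¬¬¬C) = 1 − 0.73 = 0.27
¬¬((C ∨ C) ∨ ¬¬¬C) = 1 − 0.27 = 0.73
¬C ∨ ¬¬((C ∨ C) ∨ ¬¬¬C) = max(0.27, 0.73) = 0.73
(¬C ∨ ¬¬((C ∨ C) ∨ ¬¬¬C)) ⊙ C = max(0, 0.73 + 0.73 − 1) = max(0, 0.46) = 0.46

0.46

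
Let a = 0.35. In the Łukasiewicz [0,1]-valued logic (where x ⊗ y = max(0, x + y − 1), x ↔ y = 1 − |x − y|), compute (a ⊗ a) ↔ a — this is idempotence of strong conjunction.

0.65

a ⊗ a = max(0, 0.35 + 0.35 − 1) = max(0, -0.30) = 0.00
(a ⊗ a) ↔ a = 1 − |0.00 − 0.35| = 1 − 0.35 = 0.65
(The value 0.65 < 1 shows this instance is not satisfied; fails in Ł∞ since a ⊗ a = max(0, 2a−1) ≠ a in general.)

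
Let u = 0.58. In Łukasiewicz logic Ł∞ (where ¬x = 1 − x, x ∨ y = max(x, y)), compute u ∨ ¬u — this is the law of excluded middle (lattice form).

¬u = 1 − 0.58 = 0.42
u ∨ ¬u = max(0.58, 0.42) = 0.58
(The value 0.58 < 1 shows this instance is not satisfied; not a Ł∞-tautology — its value is max(a, 1−a).)

0.58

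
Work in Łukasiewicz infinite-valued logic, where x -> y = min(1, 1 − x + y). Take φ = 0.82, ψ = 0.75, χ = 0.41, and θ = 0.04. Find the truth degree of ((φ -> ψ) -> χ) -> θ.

0.56

φ -> ψ = min(1, 1 − 0.82 + 0.75) = min(1, 0.93) = 0.93
(φ -> ψ) -> χ = min(1, 1 − 0.93 + 0.41) = min(1, 0.48) = 0.48
((φ -> ψ) -> χ) -> θ = min(1, 1 − 0.48 + 0.04) = min(1, 0.56) = 0.56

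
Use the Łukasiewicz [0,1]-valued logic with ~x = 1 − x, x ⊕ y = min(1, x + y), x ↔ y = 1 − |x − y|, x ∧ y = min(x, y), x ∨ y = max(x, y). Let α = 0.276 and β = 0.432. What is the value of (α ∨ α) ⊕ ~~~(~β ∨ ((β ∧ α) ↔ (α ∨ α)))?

α ∨ α = max(0.276, 0.276) = 0.276
~β = 1 − 0.432 = 0.568
β ∧ α = min(0.432, 0.276) = 0.276
(β ∧ α) ↔ (α ∨ α) = 1 − |0.276 − 0.276| = 1 − 0.000 = 1.000
~β ∨ ((β ∧ α) ↔ (α ∨ α)) = max(0.568, 1.000) = 1.000
~(~β ∨ ((β ∧ α) ↔ (α ∨ α))) = 1 − 1.000 = 0.000
~~(~β ∨ ((β ∧ α) ↔ (α ∨ α))) = 1 − 0.000 = 1.000
~~~(~β ∨ ((β ∧ α) ↔ (α ∨ α))) = 1 − 1.000 = 0.000
(α ∨ α) ⊕ ~~~(~β ∨ ((β ∧ α) ↔ (α ∨ α))) = min(1, 0.276 + 0.000) = min(1, 0.276) = 0.276

0.276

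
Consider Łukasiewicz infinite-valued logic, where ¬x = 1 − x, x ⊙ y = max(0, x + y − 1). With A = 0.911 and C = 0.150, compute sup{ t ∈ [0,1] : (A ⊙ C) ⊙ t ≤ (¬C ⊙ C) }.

0.939

A ⊙ C = max(0, 0.911 + 0.150 − 1) = max(0, 0.061) = 0.061
So the left factor is A ⊙ C = 0.061.
¬C = 1 − 0.150 = 0.850
¬C ⊙ C = max(0, 0.850 + 0.150 − 1) = max(0, 0.000) = 0.000
So the right-hand bound is ¬C ⊙ C = 0.000.
The residuum of the Łukasiewicz t-norm gives the supremum: min(1, 1 − 0.061 + 0.000).
1 − 0.061 + 0.000 = 0.939, so t = min(1, 0.939) = 0.939.
Check: 0.061 ⊙ 0.939 = max(0, 0.000) = 0.000 ≤ 0.000.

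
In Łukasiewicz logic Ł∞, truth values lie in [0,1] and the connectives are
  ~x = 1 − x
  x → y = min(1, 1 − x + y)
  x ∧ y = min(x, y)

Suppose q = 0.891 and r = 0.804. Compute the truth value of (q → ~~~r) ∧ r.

0.305

~r = 1 − 0.804 = 0.196
~~r = 1 − 0.196 = 0.804
~~~r = 1 − 0.804 = 0.196
q → ~~~r = min(1, 1 − 0.891 + 0.196) = min(1, 0.305) = 0.305
(q → ~~~r) ∧ r = min(0.305, 0.804) = 0.305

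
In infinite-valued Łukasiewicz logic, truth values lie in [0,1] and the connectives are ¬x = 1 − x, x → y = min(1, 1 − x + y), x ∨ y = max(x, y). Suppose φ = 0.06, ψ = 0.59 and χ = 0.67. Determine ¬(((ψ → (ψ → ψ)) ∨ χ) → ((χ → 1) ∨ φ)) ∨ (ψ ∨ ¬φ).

0.94

ψ → ψ = min(1, 1 − 0.59 + 0.59) = min(1, 1.00) = 1.00
ψ → (ψ → ψ) = min(1, 1 − 0.59 + 1.00) = min(1, 1.41) = 1.00
(ψ → (ψ → ψ)) ∨ χ = max(1.00, 0.67) = 1.00
χ → 1 = min(1, 1 − 0.67 + 1.00) = min(1, 1.33) = 1.00
(χ → 1) ∨ φ = max(1.00, 0.06) = 1.00
((ψ → (ψ → ψ)) ∨ χ) → ((χ → 1) ∨ φ) = min(1, 1 − 1.00 + 1.00) = min(1, 1.00) = 1.00
¬(((ψ → (ψ → ψ)) ∨ χ) → ((χ → 1) ∨ φ)) = 1 − 1.00 = 0.00
¬φ = 1 − 0.06 = 0.94
ψ ∨ ¬φ = max(0.59, 0.94) = 0.94
¬(((ψ → (ψ → ψ)) ∨ χ) → ((χ → 1) ∨ φ)) ∨ (ψ ∨ ¬φ) = max(0.00, 0.94) = 0.94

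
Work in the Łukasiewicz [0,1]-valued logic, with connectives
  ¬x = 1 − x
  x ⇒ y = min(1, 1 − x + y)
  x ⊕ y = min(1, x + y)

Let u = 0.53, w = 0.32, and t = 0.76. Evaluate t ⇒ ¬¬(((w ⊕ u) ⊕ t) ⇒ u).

0.77

w ⊕ u = min(1, 0.32 + 0.53) = min(1, 0.85) = 0.85
(w ⊕ u) ⊕ t = min(1, 0.85 + 0.76) = min(1, 1.61) = 1.00
((w ⊕ u) ⊕ t) ⇒ u = min(1, 1 − 1.00 + 0.53) = min(1, 0.53) = 0.53
¬(((w ⊕ u) ⊕ t) ⇒ u) = 1 − 0.53 = 0.47
¬¬(((w ⊕ u) ⊕ t) ⇒ u) = 1 − 0.47 = 0.53
t ⇒ ¬¬(((w ⊕ u) ⊕ t) ⇒ u) = min(1, 1 − 0.76 + 0.53) = min(1, 0.77) = 0.77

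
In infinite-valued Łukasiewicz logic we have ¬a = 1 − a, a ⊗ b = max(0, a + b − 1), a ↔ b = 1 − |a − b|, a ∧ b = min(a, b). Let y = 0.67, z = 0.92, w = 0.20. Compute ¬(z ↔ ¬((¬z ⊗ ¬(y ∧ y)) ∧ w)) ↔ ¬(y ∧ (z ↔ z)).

0.75

¬z = 1 − 0.92 = 0.08
y ∧ y = min(0.67, 0.67) = 0.67
¬(y ∧ y) = 1 − 0.67 = 0.33
¬z ⊗ ¬(y ∧ y) = max(0, 0.08 + 0.33 − 1) = max(0, -0.59) = 0.00
(¬z ⊗ ¬(y ∧ y)) ∧ w = min(0.00, 0.20) = 0.00
¬((¬z ⊗ ¬(y ∧ y)) ∧ w) = 1 − 0.00 = 1.00
z ↔ ¬((¬z ⊗ ¬(y ∧ y)) ∧ w) = 1 − |0.92 − 1.00| = 1 − 0.08 = 0.92
¬(z ↔ ¬((¬z ⊗ ¬(y ∧ y)) ∧ w)) = 1 − 0.92 = 0.08
z ↔ z = 1 − |0.92 − 0.92| = 1 − 0.00 = 1.00
y ∧ (z ↔ z) = min(0.67, 1.00) = 0.67
¬(y ∧ (z ↔ z)) = 1 − 0.67 = 0.33
¬(z ↔ ¬((¬z ⊗ ¬(y ∧ y)) ∧ w)) ↔ ¬(y ∧ (z ↔ z)) = 1 − |0.08 − 0.33| = 1 − 0.25 = 0.75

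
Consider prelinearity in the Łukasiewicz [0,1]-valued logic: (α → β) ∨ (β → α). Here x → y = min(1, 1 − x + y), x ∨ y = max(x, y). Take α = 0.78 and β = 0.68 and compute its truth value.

α → β = min(1, 1 − 0.78 + 0.68) = min(1, 0.90) = 0.90
β → α = min(1, 1 − 0.68 + 0.78) = min(1, 1.10) = 1.00
(α → β) ∨ (β → α) = max(0.90, 1.00) = 1.00
(As expected: a Ł∞-tautology — holds in every MV-chain.)

1.00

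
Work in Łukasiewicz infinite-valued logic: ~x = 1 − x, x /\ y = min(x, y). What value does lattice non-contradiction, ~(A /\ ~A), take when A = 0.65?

~A = 1 − 0.65 = 0.35
A /\ ~A = min(0.65, 0.35) = 0.35
~(A /\ ~A) = 1 − 0.35 = 0.65
(The value 0.65 < 1 shows this instance is not satisfied; not a Ł∞-tautology — its value is 1 − min(a, 1−a).)

0.65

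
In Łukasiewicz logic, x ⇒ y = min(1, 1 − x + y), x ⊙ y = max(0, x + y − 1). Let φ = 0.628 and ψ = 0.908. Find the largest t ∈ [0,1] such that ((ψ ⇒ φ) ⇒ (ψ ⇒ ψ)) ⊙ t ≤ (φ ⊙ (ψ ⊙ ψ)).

ψ ⇒ φ = min(1, 1 − 0.908 + 0.628) = min(1, 0.720) = 0.720
ψ ⇒ ψ = min(1, 1 − 0.908 + 0.908) = min(1, 1.000) = 1.000
(ψ ⇒ φ) ⇒ (ψ ⇒ ψ) = min(1, 1 − 0.720 + 1.000) = min(1, 1.280) = 1.000
So the left factor is (ψ ⇒ φ) ⇒ (ψ ⇒ ψ) = 1.000.
ψ ⊙ ψ = max(0, 0.908 + 0.908 − 1) = max(0, 0.816) = 0.816
φ ⊙ (ψ ⊙ ψ) = max(0, 0.628 + 0.816 − 1) = max(0, 0.444) = 0.444
So the right-hand bound is φ ⊙ (ψ ⊙ ψ) = 0.444.
The residuum of the Łukasiewicz t-norm gives the supremum: min(1, 1 − 1.000 + 0.444).
1 − 1.000 + 0.444 = 0.444, so t = min(1, 0.444) = 0.444.
Check: 1.000 ⊙ 0.444 = max(0, 0.444) = 0.444 ≤ 0.444.

0.444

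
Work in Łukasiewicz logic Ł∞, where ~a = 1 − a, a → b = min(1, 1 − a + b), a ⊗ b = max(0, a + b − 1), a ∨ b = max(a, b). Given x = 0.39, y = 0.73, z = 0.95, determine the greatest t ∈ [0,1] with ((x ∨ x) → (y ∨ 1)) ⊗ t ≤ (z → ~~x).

x ∨ x = max(0.39, 0.39) = 0.39
y ∨ 1 = max(0.73, 1.00) = 1.00
(x ∨ x) → (y ∨ 1) = min(1, 1 − 0.39 + 1.00) = min(1, 1.61) = 1.00
So the left factor is (x ∨ x) → (y ∨ 1) = 1.00.
~x = 1 − 0.39 = 0.61
~~x = 1 − 0.61 = 0.39
z → ~~x = min(1, 1 − 0.95 + 0.39) = min(1, 0.44) = 0.44
So the right-hand bound is z → ~~x = 0.44.
The residuum of the Łukasiewicz t-norm gives the supremum: min(1, 1 − 1.00 + 0.44).
1 − 1.00 + 0.44 = 0.44, so t = min(1, 0.44) = 0.44.
Check: 1.00 ⊗ 0.44 = max(0, 0.44) = 0.44 ≤ 0.44.

0.44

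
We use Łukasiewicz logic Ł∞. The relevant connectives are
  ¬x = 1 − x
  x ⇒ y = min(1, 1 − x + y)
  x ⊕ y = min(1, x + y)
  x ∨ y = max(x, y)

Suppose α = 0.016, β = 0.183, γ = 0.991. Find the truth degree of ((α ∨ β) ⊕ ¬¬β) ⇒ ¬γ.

α ∨ β = max(0.016, 0.183) = 0.183
¬β = 1 − 0.183 = 0.817
¬¬β = 1 − 0.817 = 0.183
(α ∨ β) ⊕ ¬¬β = min(1, 0.183 + 0.183) = min(1, 0.366) = 0.366
¬γ = 1 − 0.991 = 0.009
((α ∨ β) ⊕ ¬¬β) ⇒ ¬γ = min(1, 1 − 0.366 + 0.009) = min(1, 0.643) = 0.643

0.643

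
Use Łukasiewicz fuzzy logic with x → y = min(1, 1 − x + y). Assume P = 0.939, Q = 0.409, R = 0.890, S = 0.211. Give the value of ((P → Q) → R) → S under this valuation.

P → Q = min(1, 1 − 0.939 + 0.409) = min(1, 0.470) = 0.470
(P → Q) → R = min(1, 1 − 0.470 + 0.890) = min(1, 1.420) = 1.000
((P → Q) → R) → S = min(1, 1 − 1.000 + 0.211) = min(1, 0.211) = 0.211

0.211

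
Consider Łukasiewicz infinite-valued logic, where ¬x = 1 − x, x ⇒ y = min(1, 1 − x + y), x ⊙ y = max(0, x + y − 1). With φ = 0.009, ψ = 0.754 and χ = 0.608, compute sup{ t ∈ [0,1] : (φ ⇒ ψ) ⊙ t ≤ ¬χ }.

0.392

φ ⇒ ψ = min(1, 1 − 0.009 + 0.754) = min(1, 1.745) = 1.000
So the left factor is φ ⇒ ψ = 1.000.
¬χ = 1 − 0.608 = 0.392
So the right-hand bound is ¬χ = 0.392.
The residuum of the Łukasiewicz t-norm gives the supremum: min(1, 1 − 1.000 + 0.392).
1 − 1.000 + 0.392 = 0.392, so t = min(1, 0.392) = 0.392.
Check: 1.000 ⊙ 0.392 = max(0, 0.392) = 0.392 ≤ 0.392.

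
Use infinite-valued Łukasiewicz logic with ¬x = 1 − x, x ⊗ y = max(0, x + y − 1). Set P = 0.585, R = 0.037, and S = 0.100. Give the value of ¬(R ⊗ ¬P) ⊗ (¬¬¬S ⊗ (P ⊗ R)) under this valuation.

¬P = 1 − 0.585 = 0.415
R ⊗ ¬P = max(0, 0.037 + 0.415 − 1) = max(0, -0.548) = 0.000
¬(R ⊗ ¬P) = 1 − 0.000 = 1.000
¬S = 1 − 0.100 = 0.900
¬¬S = 1 − 0.900 = 0.100
¬¬¬S = 1 − 0.100 = 0.900
P ⊗ R = max(0, 0.585 + 0.037 − 1) = max(0, -0.378) = 0.000
¬¬¬S ⊗ (P ⊗ R) = max(0, 0.900 + 0.000 − 1) = max(0, -0.100) = 0.000
¬(R ⊗ ¬P) ⊗ (¬¬¬S ⊗ (P ⊗ R)) = max(0, 1.000 + 0.000 − 1) = max(0, 0.000) = 0.000

0.000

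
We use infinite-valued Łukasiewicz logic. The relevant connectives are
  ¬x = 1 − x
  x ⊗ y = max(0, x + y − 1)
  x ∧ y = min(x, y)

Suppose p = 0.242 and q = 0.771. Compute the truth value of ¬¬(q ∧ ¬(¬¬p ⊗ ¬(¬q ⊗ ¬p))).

¬p = 1 − 0.242 = 0.758
¬¬p = 1 − 0.758 = 0.242
¬q = 1 − 0.771 = 0.229
¬q ⊗ ¬p = max(0, 0.229 + 0.758 − 1) = max(0, -0.013) = 0.000
¬(¬q ⊗ ¬p) = 1 − 0.000 = 1.000
¬¬p ⊗ ¬(¬q ⊗ ¬p) = max(0, 0.242 + 1.000 − 1) = max(0, 0.242) = 0.242
¬(¬¬p ⊗ ¬(¬q ⊗ ¬p)) = 1 − 0.242 = 0.758
q ∧ ¬(¬¬p ⊗ ¬(¬q ⊗ ¬p)) = min(0.771, 0.758) = 0.758
¬(q ∧ ¬(¬¬p ⊗ ¬(¬q ⊗ ¬p))) = 1 − 0.758 = 0.242
¬¬(q ∧ ¬(¬¬p ⊗ ¬(¬q ⊗ ¬p))) = 1 − 0.242 = 0.758

0.758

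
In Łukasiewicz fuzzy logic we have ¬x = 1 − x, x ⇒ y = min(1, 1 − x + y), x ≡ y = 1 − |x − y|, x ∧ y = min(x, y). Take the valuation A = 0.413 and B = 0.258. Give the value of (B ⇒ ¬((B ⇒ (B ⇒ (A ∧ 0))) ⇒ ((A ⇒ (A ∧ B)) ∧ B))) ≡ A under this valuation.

A ∧ 0 = min(0.413, 0.000) = 0.000
B ⇒ (A ∧ 0) = min(1, 1 − 0.258 + 0.000) = min(1, 0.742) = 0.742
B ⇒ (B ⇒ (A ∧ 0)) = min(1, 1 − 0.258 + 0.742) = min(1, 1.484) = 1.000
A ∧ B = min(0.413, 0.258) = 0.258
A ⇒ (A ∧ B) = min(1, 1 − 0.413 + 0.258) = min(1, 0.845) = 0.845
(A ⇒ (A ∧ B)) ∧ B = min(0.845, 0.258) = 0.258
(B ⇒ (B ⇒ (A ∧ 0))) ⇒ ((A ⇒ (A ∧ B)) ∧ B) = min(1, 1 − 1.000 + 0.258) = min(1, 0.258) = 0.258
¬((B ⇒ (B ⇒ (A ∧ 0))) ⇒ ((A ⇒ (A ∧ B)) ∧ B)) = 1 − 0.258 = 0.742
B ⇒ ¬((B ⇒ (B ⇒ (A ∧ 0))) ⇒ ((A ⇒ (A ∧ B)) ∧ B)) = min(1, 1 − 0.258 + 0.742) = min(1, 1.484) = 1.000
(B ⇒ ¬((B ⇒ (B ⇒ (A ∧ 0))) ⇒ ((A ⇒ (A ∧ B)) ∧ B))) ≡ A = 1 − |1.000 − 0.413| = 1 − 0.587 = 0.413

0.413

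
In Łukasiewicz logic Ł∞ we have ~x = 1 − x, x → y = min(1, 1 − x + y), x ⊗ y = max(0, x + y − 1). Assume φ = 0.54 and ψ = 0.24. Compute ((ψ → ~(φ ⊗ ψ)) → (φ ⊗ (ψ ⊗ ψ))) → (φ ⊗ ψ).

1.00

φ ⊗ ψ = max(0, 0.54 + 0.24 − 1) = max(0, -0.22) = 0.00
~(φ ⊗ ψ) = 1 − 0.00 = 1.00
ψ → ~(φ ⊗ ψ) = min(1, 1 − 0.24 + 1.00) = min(1, 1.76) = 1.00
ψ ⊗ ψ = max(0, 0.24 + 0.24 − 1) = max(0, -0.52) = 0.00
φ ⊗ (ψ ⊗ ψ) = max(0, 0.54 + 0.00 − 1) = max(0, -0.46) = 0.00
(ψ → ~(φ ⊗ ψ)) → (φ ⊗ (ψ ⊗ ψ)) = min(1, 1 − 1.00 + 0.00) = min(1, 0.00) = 0.00
((ψ → ~(φ ⊗ ψ)) → (φ ⊗ (ψ ⊗ ψ))) → (φ ⊗ ψ) = min(1, 1 − 0.00 + 0.00) = min(1, 1.00) = 1.00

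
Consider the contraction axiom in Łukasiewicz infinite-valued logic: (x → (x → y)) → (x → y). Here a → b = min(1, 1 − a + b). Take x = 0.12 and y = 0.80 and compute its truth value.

1.00

x → y = min(1, 1 − 0.12 + 0.80) = min(1, 1.68) = 1.00
x → (x → y) = min(1, 1 − 0.12 + 1.00) = min(1, 1.88) = 1.00
(x → (x → y)) → (x → y) = min(1, 1 − 1.00 + 1.00) = min(1, 1.00) = 1.00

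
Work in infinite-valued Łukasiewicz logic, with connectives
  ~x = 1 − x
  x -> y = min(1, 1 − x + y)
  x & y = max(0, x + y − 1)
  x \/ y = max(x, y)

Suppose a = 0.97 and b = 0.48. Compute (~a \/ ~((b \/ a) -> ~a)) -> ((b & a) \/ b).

0.54

~a = 1 − 0.97 = 0.03
b \/ a = max(0.48, 0.97) = 0.97
(b \/ a) -> ~a = min(1, 1 − 0.97 + 0.03) = min(1, 0.06) = 0.06
~((b \/ a) -> ~a) = 1 − 0.06 = 0.94
~a \/ ~((b \/ a) -> ~a) = max(0.03, 0.94) = 0.94
b & a = max(0, 0.48 + 0.97 − 1) = max(0, 0.45) = 0.45
(b & a) \/ b = max(0.45, 0.48) = 0.48
(~a \/ ~((b \/ a) -> ~a)) -> ((b & a) \/ b) = min(1, 1 − 0.94 + 0.48) = min(1, 0.54) = 0.54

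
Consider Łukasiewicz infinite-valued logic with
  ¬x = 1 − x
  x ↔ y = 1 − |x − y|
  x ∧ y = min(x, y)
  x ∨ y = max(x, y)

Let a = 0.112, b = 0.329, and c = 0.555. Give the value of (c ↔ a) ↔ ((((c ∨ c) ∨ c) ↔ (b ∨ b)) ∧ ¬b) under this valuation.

c ↔ a = 1 − |0.555 − 0.112| = 1 − 0.443 = 0.557
c ∨ c = max(0.555, 0.555) = 0.555
(c ∨ c) ∨ c = max(0.555, 0.555) = 0.555
b ∨ b = max(0.329, 0.329) = 0.329
((c ∨ c) ∨ c) ↔ (b ∨ b) = 1 − |0.555 − 0.329| = 1 − 0.226 = 0.774
¬b = 1 − 0.329 = 0.671
(((c ∨ c) ∨ c) ↔ (b ∨ b)) ∧ ¬b = min(0.774, 0.671) = 0.671
(c ↔ a) ↔ ((((c ∨ c) ∨ c) ↔ (b ∨ b)) ∧ ¬b) = 1 − |0.557 − 0.671| = 1 − 0.114 = 0.886

0.886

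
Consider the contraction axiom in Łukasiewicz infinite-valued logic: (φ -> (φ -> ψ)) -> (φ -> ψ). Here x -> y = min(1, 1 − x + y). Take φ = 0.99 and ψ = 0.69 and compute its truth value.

φ -> ψ = min(1, 1 − 0.99 + 0.69) = min(1, 0.70) = 0.70
φ -> (φ -> ψ) = min(1, 1 − 0.99 + 0.70) = min(1, 0.71) = 0.71
(φ -> (φ -> ψ)) -> (φ -> ψ) = min(1, 1 − 0.71 + 0.70) = min(1, 0.99) = 0.99
(The value 0.99 < 1 shows this instance is not satisfied; fails in Ł∞ (the t-norm is not idempotent).)

0.99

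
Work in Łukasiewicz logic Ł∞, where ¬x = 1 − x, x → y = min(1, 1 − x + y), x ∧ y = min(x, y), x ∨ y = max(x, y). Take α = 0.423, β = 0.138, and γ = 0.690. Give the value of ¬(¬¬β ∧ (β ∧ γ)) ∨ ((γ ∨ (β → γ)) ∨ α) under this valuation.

1.000

¬β = 1 − 0.138 = 0.862
¬¬β = 1 − 0.862 = 0.138
β ∧ γ = min(0.138, 0.690) = 0.138
¬¬β ∧ (β ∧ γ) = min(0.138, 0.138) = 0.138
¬(¬¬β ∧ (β ∧ γ)) = 1 − 0.138 = 0.862
β → γ = min(1, 1 − 0.138 + 0.690) = min(1, 1.552) = 1.000
γ ∨ (β → γ) = max(0.690, 1.000) = 1.000
(γ ∨ (β → γ)) ∨ α = max(1.000, 0.423) = 1.000
¬(¬¬β ∧ (β ∧ γ)) ∨ ((γ ∨ (β → γ)) ∨ α) = max(0.862, 1.000) = 1.000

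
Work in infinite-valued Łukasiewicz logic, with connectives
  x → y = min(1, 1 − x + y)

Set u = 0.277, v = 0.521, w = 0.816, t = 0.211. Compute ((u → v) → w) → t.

0.395

u → v = min(1, 1 − 0.277 + 0.521) = min(1, 1.244) = 1.000
(u → v) → w = min(1, 1 − 1.000 + 0.816) = min(1, 0.816) = 0.816
((u → v) → w) → t = min(1, 1 − 0.816 + 0.211) = min(1, 0.395) = 0.395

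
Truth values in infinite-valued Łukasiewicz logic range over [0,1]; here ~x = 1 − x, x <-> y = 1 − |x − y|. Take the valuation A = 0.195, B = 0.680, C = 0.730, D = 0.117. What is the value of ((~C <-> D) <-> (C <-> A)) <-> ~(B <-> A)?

0.867

~C = 1 − 0.730 = 0.270
~C <-> D = 1 − |0.270 − 0.117| = 1 − 0.153 = 0.847
C <-> A = 1 − |0.730 − 0.195| = 1 − 0.535 = 0.465
(~C <-> D) <-> (C <-> A) = 1 − |0.847 − 0.465| = 1 − 0.382 = 0.618
B <-> A = 1 − |0.680 − 0.195| = 1 − 0.485 = 0.515
~(B <-> A) = 1 − 0.515 = 0.485
((~C <-> D) <-> (C <-> A)) <-> ~(B <-> A) = 1 − |0.618 − 0.485| = 1 − 0.133 = 0.867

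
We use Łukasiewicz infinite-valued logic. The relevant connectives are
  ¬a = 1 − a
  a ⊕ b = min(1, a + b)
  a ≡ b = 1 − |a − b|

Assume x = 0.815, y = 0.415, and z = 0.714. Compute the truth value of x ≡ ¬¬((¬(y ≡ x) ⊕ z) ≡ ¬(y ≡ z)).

y ≡ x = 1 − |0.415 − 0.815| = 1 − 0.400 = 0.600
¬(y ≡ x) = 1 − 0.600 = 0.400
¬(y ≡ x) ⊕ z = min(1, 0.400 + 0.714) = min(1, 1.114) = 1.000
y ≡ z = 1 − |0.415 − 0.714| = 1 − 0.299 = 0.701
¬(y ≡ z) = 1 − 0.701 = 0.299
(¬(y ≡ x) ⊕ z) ≡ ¬(y ≡ z) = 1 − |1.000 − 0.299| = 1 − 0.701 = 0.299
¬((¬(y ≡ x) ⊕ z) ≡ ¬(y ≡ z)) = 1 − 0.299 = 0.701
¬¬((¬(y ≡ x) ⊕ z) ≡ ¬(y ≡ z)) = 1 − 0.701 = 0.299
x ≡ ¬¬((¬(y ≡ x) ⊕ z) ≡ ¬(y ≡ z)) = 1 − |0.815 − 0.299| = 1 − 0.516 = 0.484

0.484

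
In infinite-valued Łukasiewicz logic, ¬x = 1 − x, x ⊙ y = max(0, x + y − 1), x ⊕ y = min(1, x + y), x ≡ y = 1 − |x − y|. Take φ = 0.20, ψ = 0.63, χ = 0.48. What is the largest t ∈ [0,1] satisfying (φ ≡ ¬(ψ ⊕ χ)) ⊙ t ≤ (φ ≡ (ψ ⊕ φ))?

0.57

ψ ⊕ χ = min(1, 0.63 + 0.48) = min(1, 1.11) = 1.00
¬(ψ ⊕ χ) = 1 − 1.00 = 0.00
φ ≡ ¬(ψ ⊕ χ) = 1 − |0.20 − 0.00| = 1 − 0.20 = 0.80
So the left factor is φ ≡ ¬(ψ ⊕ χ) = 0.80.
ψ ⊕ φ = min(1, 0.63 + 0.20) = min(1, 0.83) = 0.83
φ ≡ (ψ ⊕ φ) = 1 − |0.20 − 0.83| = 1 − 0.63 = 0.37
So the right-hand bound is φ ≡ (ψ ⊕ φ) = 0.37.
The residuum of the Łukasiewicz t-norm gives the supremum: min(1, 1 − 0.80 + 0.37).
1 − 0.80 + 0.37 = 0.57, so t = min(1, 0.57) = 0.57.
Check: 0.80 ⊙ 0.57 = max(0, 0.37) = 0.37 ≤ 0.37.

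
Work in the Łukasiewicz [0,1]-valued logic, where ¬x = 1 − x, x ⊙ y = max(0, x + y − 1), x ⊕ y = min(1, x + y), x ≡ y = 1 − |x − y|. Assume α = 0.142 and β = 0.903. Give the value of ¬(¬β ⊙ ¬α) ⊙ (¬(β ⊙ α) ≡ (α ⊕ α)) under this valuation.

0.329

¬β = 1 − 0.903 = 0.097
¬α = 1 − 0.142 = 0.858
¬β ⊙ ¬α = max(0, 0.097 + 0.858 − 1) = max(0, -0.045) = 0.000
¬(¬β ⊙ ¬α) = 1 − 0.000 = 1.000
β ⊙ α = max(0, 0.903 + 0.142 − 1) = max(0, 0.045) = 0.045
¬(β ⊙ α) = 1 − 0.045 = 0.955
α ⊕ α = min(1, 0.142 + 0.142) = min(1, 0.284) = 0.284
¬(β ⊙ α) ≡ (α ⊕ α) = 1 − |0.955 − 0.284| = 1 − 0.671 = 0.329
¬(¬β ⊙ ¬α) ⊙ (¬(β ⊙ α) ≡ (α ⊕ α)) = max(0, 1.000 + 0.329 − 1) = max(0, 0.329) = 0.329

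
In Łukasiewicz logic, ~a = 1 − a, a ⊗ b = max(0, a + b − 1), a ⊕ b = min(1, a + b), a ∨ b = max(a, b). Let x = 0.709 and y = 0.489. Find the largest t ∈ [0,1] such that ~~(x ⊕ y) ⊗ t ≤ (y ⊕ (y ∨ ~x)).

0.978

x ⊕ y = min(1, 0.709 + 0.489) = min(1, 1.198) = 1.000
~(x ⊕ y) = 1 − 1.000 = 0.000
~~(x ⊕ y) = 1 − 0.000 = 1.000
So the left factor is ~~(x ⊕ y) = 1.000.
~x = 1 − 0.709 = 0.291
y ∨ ~x = max(0.489, 0.291) = 0.489
y ⊕ (y ∨ ~x) = min(1, 0.489 + 0.489) = min(1, 0.978) = 0.978
So the right-hand bound is y ⊕ (y ∨ ~x) = 0.978.
The residuum of the Łukasiewicz t-norm gives the supremum: min(1, 1 − 1.000 + 0.978).
1 − 1.000 + 0.978 = 0.978, so t = min(1, 0.978) = 0.978.
Check: 1.000 ⊗ 0.978 = max(0, 0.978) = 0.978 ≤ 0.978.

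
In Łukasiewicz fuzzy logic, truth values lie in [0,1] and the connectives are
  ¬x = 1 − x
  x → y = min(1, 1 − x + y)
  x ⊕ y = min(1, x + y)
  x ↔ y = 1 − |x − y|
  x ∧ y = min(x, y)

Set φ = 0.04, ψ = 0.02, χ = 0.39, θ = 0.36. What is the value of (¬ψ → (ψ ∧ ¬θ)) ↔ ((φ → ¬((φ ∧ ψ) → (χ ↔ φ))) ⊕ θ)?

¬ψ = 1 − 0.02 = 0.98
¬θ = 1 − 0.36 = 0.64
ψ ∧ ¬θ = min(0.02, 0.64) = 0.02
¬ψ → (ψ ∧ ¬θ) = min(1, 1 − 0.98 + 0.02) = min(1, 0.04) = 0.04
φ ∧ ψ = min(0.04, 0.02) = 0.02
χ ↔ φ = 1 − |0.39 − 0.04| = 1 − 0.35 = 0.65
(φ ∧ ψ) → (χ ↔ φ) = min(1, 1 − 0.02 + 0.65) = min(1, 1.63) = 1.00
¬((φ ∧ ψ) → (χ ↔ φ)) = 1 − 1.00 = 0.00
φ → ¬((φ ∧ ψ) → (χ ↔ φ)) = min(1, 1 − 0.04 + 0.00) = min(1, 0.96) = 0.96
(φ → ¬((φ ∧ ψ) → (χ ↔ φ))) ⊕ θ = min(1, 0.96 + 0.36) = min(1, 1.32) = 1.00
(¬ψ → (ψ ∧ ¬θ)) ↔ ((φ → ¬((φ ∧ ψ) → (χ ↔ φ))) ⊕ θ) = 1 − |0.04 − 1.00| = 1 − 0.96 = 0.04

0.04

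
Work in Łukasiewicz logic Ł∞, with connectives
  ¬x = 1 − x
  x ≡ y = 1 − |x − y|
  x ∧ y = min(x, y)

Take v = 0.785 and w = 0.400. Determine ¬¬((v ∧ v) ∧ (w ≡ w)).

0.785

v ∧ v = min(0.785, 0.785) = 0.785
w ≡ w = 1 − |0.400 − 0.400| = 1 − 0.000 = 1.000
(v ∧ v) ∧ (w ≡ w) = min(0.785, 1.000) = 0.785
¬((v ∧ v) ∧ (w ≡ w)) = 1 − 0.785 = 0.215
¬¬((v ∧ v) ∧ (w ≡ w)) = 1 − 0.215 = 0.785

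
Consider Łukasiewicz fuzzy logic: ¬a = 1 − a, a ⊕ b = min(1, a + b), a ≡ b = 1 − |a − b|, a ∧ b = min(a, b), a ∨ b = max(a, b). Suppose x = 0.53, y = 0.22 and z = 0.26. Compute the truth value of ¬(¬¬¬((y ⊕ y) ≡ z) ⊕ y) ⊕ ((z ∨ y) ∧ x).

y ⊕ y = min(1, 0.22 + 0.22) = min(1, 0.44) = 0.44
(y ⊕ y) ≡ z = 1 − |0.44 − 0.26| = 1 − 0.18 = 0.82
¬((y ⊕ y) ≡ z) = 1 − 0.82 = 0.18
¬¬((y ⊕ y) ≡ z) = 1 − 0.18 = 0.82
¬¬¬((y ⊕ y) ≡ z) = 1 − 0.82 = 0.18
¬¬¬((y ⊕ y) ≡ z) ⊕ y = min(1, 0.18 + 0.22) = min(1, 0.40) = 0.40
¬(¬¬¬((y ⊕ y) ≡ z) ⊕ y) = 1 − 0.40 = 0.60
z ∨ y = max(0.26, 0.22) = 0.26
(z ∨ y) ∧ x = min(0.26, 0.53) = 0.26
¬(¬¬¬((y ⊕ y) ≡ z) ⊕ y) ⊕ ((z ∨ y) ∧ x) = min(1, 0.60 + 0.26) = min(1, 0.86) = 0.86

0.86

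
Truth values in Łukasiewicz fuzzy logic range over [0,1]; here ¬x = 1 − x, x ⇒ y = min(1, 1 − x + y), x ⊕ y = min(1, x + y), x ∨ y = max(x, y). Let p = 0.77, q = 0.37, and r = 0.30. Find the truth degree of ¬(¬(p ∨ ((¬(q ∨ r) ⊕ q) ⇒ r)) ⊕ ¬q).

q ∨ r = max(0.37, 0.30) = 0.37
¬(q ∨ r) = 1 − 0.37 = 0.63
¬(q ∨ r) ⊕ q = min(1, 0.63 + 0.37) = min(1, 1.00) = 1.00
(¬(q ∨ r) ⊕ q) ⇒ r = min(1, 1 − 1.00 + 0.30) = min(1, 0.30) = 0.30
p ∨ ((¬(q ∨ r) ⊕ q) ⇒ r) = max(0.77, 0.30) = 0.77
¬(p ∨ ((¬(q ∨ r) ⊕ q) ⇒ r)) = 1 − 0.77 = 0.23
¬q = 1 − 0.37 = 0.63
¬(p ∨ ((¬(q ∨ r) ⊕ q) ⇒ r)) ⊕ ¬q = min(1, 0.23 + 0.63) = min(1, 0.86) = 0.86
¬(¬(p ∨ ((¬(q ∨ r) ⊕ q) ⇒ r)) ⊕ ¬q) = 1 − 0.86 = 0.14

0.14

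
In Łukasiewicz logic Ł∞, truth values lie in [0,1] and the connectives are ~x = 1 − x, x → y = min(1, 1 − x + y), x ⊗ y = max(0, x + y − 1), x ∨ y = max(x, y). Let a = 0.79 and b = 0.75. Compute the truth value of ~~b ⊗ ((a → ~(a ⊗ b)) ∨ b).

0.50

~b = 1 − 0.75 = 0.25
~~b = 1 − 0.25 = 0.75
a ⊗ b = max(0, 0.79 + 0.75 − 1) = max(0, 0.54) = 0.54
~(a ⊗ b) = 1 − 0.54 = 0.46
a → ~(a ⊗ b) = min(1, 1 − 0.79 + 0.46) = min(1, 0.67) = 0.67
(a → ~(a ⊗ b)) ∨ b = max(0.67, 0.75) = 0.75
~~b ⊗ ((a → ~(a ⊗ b)) ∨ b) = max(0, 0.75 + 0.75 − 1) = max(0, 0.50) = 0.50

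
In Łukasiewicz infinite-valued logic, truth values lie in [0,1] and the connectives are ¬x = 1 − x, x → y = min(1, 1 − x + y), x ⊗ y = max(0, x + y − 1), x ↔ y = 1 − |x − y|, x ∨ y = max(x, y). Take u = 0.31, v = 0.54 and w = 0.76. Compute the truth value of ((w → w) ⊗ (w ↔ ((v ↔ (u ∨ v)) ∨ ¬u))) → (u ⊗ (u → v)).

w → w = min(1, 1 − 0.76 + 0.76) = min(1, 1.00) = 1.00
u ∨ v = max(0.31, 0.54) = 0.54
v ↔ (u ∨ v) = 1 − |0.54 − 0.54| = 1 − 0.00 = 1.00
¬u = 1 − 0.31 = 0.69
(v ↔ (u ∨ v)) ∨ ¬u = max(1.00, 0.69) = 1.00
w ↔ ((v ↔ (u ∨ v)) ∨ ¬u) = 1 − |0.76 − 1.00| = 1 − 0.24 = 0.76
(w → w) ⊗ (w ↔ ((v ↔ (u ∨ v)) ∨ ¬u)) = max(0, 1.00 + 0.76 − 1) = max(0, 0.76) = 0.76
u → v = min(1, 1 − 0.31 + 0.54) = min(1, 1.23) = 1.00
u ⊗ (u → v) = max(0, 0.31 + 1.00 − 1) = max(0, 0.31) = 0.31
((w → w) ⊗ (w ↔ ((v ↔ (u ∨ v)) ∨ ¬u))) → (u ⊗ (u → v)) = min(1, 1 − 0.76 + 0.31) = min(1, 0.55) = 0.55

0.55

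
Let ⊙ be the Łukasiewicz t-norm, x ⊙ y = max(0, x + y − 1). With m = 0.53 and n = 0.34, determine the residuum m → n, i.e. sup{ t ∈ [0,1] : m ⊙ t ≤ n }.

The residuum of the Łukasiewicz t-norm gives the supremum: min(1, 1 − 0.53 + 0.34).
1 − 0.53 + 0.34 = 0.81, so t = min(1, 0.81) = 0.81.
Check: 0.53 ⊙ 0.81 = max(0, 0.34) = 0.34 ≤ 0.34.

0.81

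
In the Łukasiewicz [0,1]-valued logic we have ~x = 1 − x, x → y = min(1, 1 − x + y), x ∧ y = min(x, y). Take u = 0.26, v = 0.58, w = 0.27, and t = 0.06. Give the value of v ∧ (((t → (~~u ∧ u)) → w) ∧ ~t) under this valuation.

~u = 1 − 0.26 = 0.74
~~u = 1 − 0.74 = 0.26
~~u ∧ u = min(0.26, 0.26) = 0.26
t → (~~u ∧ u) = min(1, 1 − 0.06 + 0.26) = min(1, 1.20) = 1.00
(t → (~~u ∧ u)) → w = min(1, 1 − 1.00 + 0.27) = min(1, 0.27) = 0.27
~t = 1 − 0.06 = 0.94
((t → (~~u ∧ u)) → w) ∧ ~t = min(0.27, 0.94) = 0.27
v ∧ (((t → (~~u ∧ u)) → w) ∧ ~t) = min(0.58, 0.27) = 0.27

0.27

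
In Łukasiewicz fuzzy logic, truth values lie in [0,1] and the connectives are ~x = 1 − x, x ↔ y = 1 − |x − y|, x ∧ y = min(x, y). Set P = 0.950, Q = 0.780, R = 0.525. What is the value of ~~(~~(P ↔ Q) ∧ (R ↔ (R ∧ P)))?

0.830

P ↔ Q = 1 − |0.950 − 0.780| = 1 − 0.170 = 0.830
~(P ↔ Q) = 1 − 0.830 = 0.170
~~(P ↔ Q) = 1 − 0.170 = 0.830
R ∧ P = min(0.525, 0.950) = 0.525
R ↔ (R ∧ P) = 1 − |0.525 − 0.525| = 1 − 0.000 = 1.000
~~(P ↔ Q) ∧ (R ↔ (R ∧ P)) = min(0.830, 1.000) = 0.830
~(~~(P ↔ Q) ∧ (R ↔ (R ∧ P))) = 1 − 0.830 = 0.170
~~(~~(P ↔ Q) ∧ (R ↔ (R ∧ P))) = 1 − 0.170 = 0.830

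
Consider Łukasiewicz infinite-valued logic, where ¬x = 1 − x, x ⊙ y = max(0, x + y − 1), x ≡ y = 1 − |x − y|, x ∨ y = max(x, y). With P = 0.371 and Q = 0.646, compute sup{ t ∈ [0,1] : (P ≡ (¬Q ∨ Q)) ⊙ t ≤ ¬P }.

¬Q = 1 − 0.646 = 0.354
¬Q ∨ Q = max(0.354, 0.646) = 0.646
P ≡ (¬Q ∨ Q) = 1 − |0.371 − 0.646| = 1 − 0.275 = 0.725
So the left factor is P ≡ (¬Q ∨ Q) = 0.725.
¬P = 1 − 0.371 = 0.629
So the right-hand bound is ¬P = 0.629.
The residuum of the Łukasiewicz t-norm gives the supremum: min(1, 1 − 0.725 + 0.629).
1 − 0.725 + 0.629 = 0.904, so t = min(1, 0.904) = 0.904.
Check: 0.725 ⊙ 0.904 = max(0, 0.629) = 0.629 ≤ 0.629.

0.904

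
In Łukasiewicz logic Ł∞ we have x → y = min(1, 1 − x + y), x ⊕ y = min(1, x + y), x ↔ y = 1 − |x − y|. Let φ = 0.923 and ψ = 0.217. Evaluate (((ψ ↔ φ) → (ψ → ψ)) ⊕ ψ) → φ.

ψ ↔ φ = 1 − |0.217 − 0.923| = 1 − 0.706 = 0.294
ψ → ψ = min(1, 1 − 0.217 + 0.217) = min(1, 1.000) = 1.000
(ψ ↔ φ) → (ψ → ψ) = min(1, 1 − 0.294 + 1.000) = min(1, 1.706) = 1.000
((ψ ↔ φ) → (ψ → ψ)) ⊕ ψ = min(1, 1.000 + 0.217) = min(1, 1.217) = 1.000
(((ψ ↔ φ) → (ψ → ψ)) ⊕ ψ) → φ = min(1, 1 − 1.000 + 0.923) = min(1, 0.923) = 0.923

0.923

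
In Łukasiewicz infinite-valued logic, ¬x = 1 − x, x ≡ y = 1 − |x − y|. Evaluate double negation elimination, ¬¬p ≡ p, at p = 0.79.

¬p = 1 − 0.79 = 0.21
¬¬p = 1 − 0.21 = 0.79
¬¬p ≡ p = 1 − |0.79 − 0.79| = 1 − 0.00 = 1.00
(As expected: always 1 in Ł∞ since negation is involutive.)

1.00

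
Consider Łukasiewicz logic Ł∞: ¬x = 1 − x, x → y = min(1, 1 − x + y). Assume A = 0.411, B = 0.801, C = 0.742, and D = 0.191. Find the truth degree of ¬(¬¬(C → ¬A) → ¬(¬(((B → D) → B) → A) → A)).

¬A = 1 − 0.411 = 0.589
C → ¬A = min(1, 1 − 0.742 + 0.589) = min(1, 0.847) = 0.847
¬(C → ¬A) = 1 − 0.847 = 0.153
¬¬(C → ¬A) = 1 − 0.153 = 0.847
B → D = min(1, 1 − 0.801 + 0.191) = min(1, 0.390) = 0.390
(B → D) → B = min(1, 1 − 0.390 + 0.801) = min(1, 1.411) = 1.000
((B → D) → B) → A = min(1, 1 − 1.000 + 0.411) = min(1, 0.411) = 0.411
¬(((B → D) → B) → A) = 1 − 0.411 = 0.589
¬(((B → D) → B) → A) → A = min(1, 1 − 0.589 + 0.411) = min(1, 0.822) = 0.822
¬(¬(((B → D) → B) → A) → A) = 1 − 0.822 = 0.178
¬¬(C → ¬A) → ¬(¬(((B → D) → B) → A) → A) = min(1, 1 − 0.847 + 0.178) = min(1, 0.331) = 0.331
¬(¬¬(C → ¬A) → ¬(¬(((B → D) → B) → A) → A)) = 1 − 0.331 = 0.669

0.669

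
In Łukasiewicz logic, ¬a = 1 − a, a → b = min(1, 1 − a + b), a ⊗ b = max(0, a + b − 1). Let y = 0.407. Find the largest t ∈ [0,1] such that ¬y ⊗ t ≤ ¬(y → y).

¬y = 1 − 0.407 = 0.593
So the left factor is ¬y = 0.593.
y → y = min(1, 1 − 0.407 + 0.407) = min(1, 1.000) = 1.000
¬(y → y) = 1 − 1.000 = 0.000
So the right-hand bound is ¬(y → y) = 0.000.
The residuum of the Łukasiewicz t-norm gives the supremum: min(1, 1 − 0.593 + 0.000).
1 − 0.593 + 0.000 = 0.407, so t = min(1, 0.407) = 0.407.
Check: 0.593 ⊗ 0.407 = max(0, 0.000) = 0.000 ≤ 0.000.

0.407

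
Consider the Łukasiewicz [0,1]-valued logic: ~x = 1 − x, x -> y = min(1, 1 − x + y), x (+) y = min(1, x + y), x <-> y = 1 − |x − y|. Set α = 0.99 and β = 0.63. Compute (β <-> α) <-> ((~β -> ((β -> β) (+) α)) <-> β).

β <-> α = 1 − |0.63 − 0.99| = 1 − 0.36 = 0.64
~β = 1 − 0.63 = 0.37
β -> β = min(1, 1 − 0.63 + 0.63) = min(1, 1.00) = 1.00
(β -> β) (+) α = min(1, 1.00 + 0.99) = min(1, 1.99) = 1.00
~β -> ((β -> β) (+) α) = min(1, 1 − 0.37 + 1.00) = min(1, 1.63) = 1.00
(~β -> ((β -> β) (+) α)) <-> β = 1 − |1.00 − 0.63| = 1 − 0.37 = 0.63
(β <-> α) <-> ((~β -> ((β -> β) (+) α)) <-> β) = 1 − |0.64 − 0.63| = 1 − 0.01 = 0.99

0.99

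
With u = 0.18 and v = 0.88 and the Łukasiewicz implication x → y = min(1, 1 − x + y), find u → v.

u → v = min(1, 1 − 0.18 + 0.88) = min(1, 1.70) = 1.00
For comparison, the Gödel implication (1 if x ≤ y else y) would give 1.00.

1.00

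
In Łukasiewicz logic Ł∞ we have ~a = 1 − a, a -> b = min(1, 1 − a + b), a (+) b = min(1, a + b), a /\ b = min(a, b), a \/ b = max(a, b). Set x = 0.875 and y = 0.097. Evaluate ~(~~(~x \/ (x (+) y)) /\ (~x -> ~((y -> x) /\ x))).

0.028

~x = 1 − 0.875 = 0.125
x (+) y = min(1, 0.875 + 0.097) = min(1, 0.972) = 0.972
~x \/ (x (+) y) = max(0.125, 0.972) = 0.972
~(~x \/ (x (+) y)) = 1 − 0.972 = 0.028
~~(~x \/ (x (+) y)) = 1 − 0.028 = 0.972
y -> x = min(1, 1 − 0.097 + 0.875) = min(1, 1.778) = 1.000
(y -> x) /\ x = min(1.000, 0.875) = 0.875
~((y -> x) /\ x) = 1 − 0.875 = 0.125
~x -> ~((y -> x) /\ x) = min(1, 1 − 0.125 + 0.125) = min(1, 1.000) = 1.000
~~(~x \/ (x (+) y)) /\ (~x -> ~((y -> x) /\ x)) = min(0.972, 1.000) = 0.972
~(~~(~x \/ (x (+) y)) /\ (~x -> ~((y -> x) /\ x))) = 1 − 0.972 = 0.028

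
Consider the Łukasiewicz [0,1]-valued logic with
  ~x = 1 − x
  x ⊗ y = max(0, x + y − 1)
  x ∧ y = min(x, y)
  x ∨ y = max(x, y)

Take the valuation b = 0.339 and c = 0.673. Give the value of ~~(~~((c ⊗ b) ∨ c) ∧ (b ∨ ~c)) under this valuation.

c ⊗ b = max(0, 0.673 + 0.339 − 1) = max(0, 0.012) = 0.012
(c ⊗ b) ∨ c = max(0.012, 0.673) = 0.673
~((c ⊗ b) ∨ c) = 1 − 0.673 = 0.327
~~((c ⊗ b) ∨ c) = 1 − 0.327 = 0.673
~c = 1 − 0.673 = 0.327
b ∨ ~c = max(0.339, 0.327) = 0.339
~~((c ⊗ b) ∨ c) ∧ (b ∨ ~c) = min(0.673, 0.339) = 0.339
~(~~((c ⊗ b) ∨ c) ∧ (b ∨ ~c)) = 1 − 0.339 = 0.661
~~(~~((c ⊗ b) ∨ c) ∧ (b ∨ ~c)) = 1 − 0.661 = 0.339

0.339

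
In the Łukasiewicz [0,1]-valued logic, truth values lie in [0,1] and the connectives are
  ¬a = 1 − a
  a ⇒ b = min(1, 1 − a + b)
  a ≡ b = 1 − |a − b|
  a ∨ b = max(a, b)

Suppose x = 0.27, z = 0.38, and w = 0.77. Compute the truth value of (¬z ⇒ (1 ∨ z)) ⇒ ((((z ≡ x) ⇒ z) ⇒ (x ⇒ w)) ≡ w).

¬z = 1 − 0.38 = 0.62
1 ∨ z = max(1.00, 0.38) = 1.00
¬z ⇒ (1 ∨ z) = min(1, 1 − 0.62 + 1.00) = min(1, 1.38) = 1.00
z ≡ x = 1 − |0.38 − 0.27| = 1 − 0.11 = 0.89
(z ≡ x) ⇒ z = min(1, 1 − 0.89 + 0.38) = min(1, 0.49) = 0.49
x ⇒ w = min(1, 1 − 0.27 + 0.77) = min(1, 1.50) = 1.00
((z ≡ x) ⇒ z) ⇒ (x ⇒ w) = min(1, 1 − 0.49 + 1.00) = min(1, 1.51) = 1.00
(((z ≡ x) ⇒ z) ⇒ (x ⇒ w)) ≡ w = 1 − |1.00 − 0.77| = 1 − 0.23 = 0.77
(¬z ⇒ (1 ∨ z)) ⇒ ((((z ≡ x) ⇒ z) ⇒ (x ⇒ w)) ≡ w) = min(1, 1 − 1.00 + 0.77) = min(1, 0.77) = 0.77

0.77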